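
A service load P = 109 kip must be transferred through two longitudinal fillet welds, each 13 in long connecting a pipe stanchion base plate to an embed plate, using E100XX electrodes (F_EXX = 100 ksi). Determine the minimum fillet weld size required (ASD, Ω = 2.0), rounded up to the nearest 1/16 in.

Total weld length L = 26 in.
Required throat t_e = P × Ω / (0.6 F_EXX × L) = 109 × 2.0 / (0.6 × 100 × 26) = 0.1397 in.
Required leg w = t_e / 0.707 = 0.1977 in → use 1/4 in.

w = 1/4 in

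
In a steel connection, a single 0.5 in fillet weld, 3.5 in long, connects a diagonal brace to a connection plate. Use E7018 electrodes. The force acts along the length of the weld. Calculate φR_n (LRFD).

φR_n ≈ 39 kip

E70XX → F_EXX = 70 ksi.
Effective throat t_e = 0.707 × 0.5 = 0.3535 in.
Total length L = 3.5 in; A_we = 0.3535 × 3.5 = 1.237 in².
F_nw = 0.6 F_EXX = 0.6 × 70 = 42 ksi.
φR_n = 0.75 × 42 × 1.237 = 38.97 kip.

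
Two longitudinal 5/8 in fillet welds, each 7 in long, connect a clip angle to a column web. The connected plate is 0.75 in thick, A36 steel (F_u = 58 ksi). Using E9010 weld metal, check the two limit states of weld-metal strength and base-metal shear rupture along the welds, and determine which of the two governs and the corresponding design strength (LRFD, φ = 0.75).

φR_n ≈ 251 kip (weld metal governs)

E90XX → F_EXX = 90 ksi.
t_e = 0.707 × 0.625 = 0.4419 in; L = 14 in.
Weld metal: φR_n = 0.75 × 0.6 × 90 × 0.4419 × 14 = 250.5 kip.
Base metal (shear rupture): φR_n = 0.75 × 0.6 × 58 × 0.75 × 14 = 274 kip.
Governing: weld metal.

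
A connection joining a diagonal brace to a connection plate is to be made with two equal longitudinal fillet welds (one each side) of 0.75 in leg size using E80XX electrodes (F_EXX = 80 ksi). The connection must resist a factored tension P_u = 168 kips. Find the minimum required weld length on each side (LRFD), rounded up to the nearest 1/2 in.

L = 4.5 in on each side

Throat t_e = 0.707 × 0.75 = 0.5302 in.
φr_n = 0.75 × 0.6 × 80 × 0.5302 = 19.09 kips/in.
L_req = P_u / φr_n = 168 / 19.09 = 8.801 in total.
Per side: 8.801 / 2 = 4.4 in.
Round up → use L = 4.5 in on each side.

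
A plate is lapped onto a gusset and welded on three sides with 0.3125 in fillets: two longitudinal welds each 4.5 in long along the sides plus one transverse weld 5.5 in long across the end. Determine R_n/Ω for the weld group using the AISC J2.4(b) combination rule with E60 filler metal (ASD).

R_n/Ω ≈ 63.2 kip

E60XX → F_EXX = 60 ksi.
t_e = 0.707 × 0.3125 = 0.2209 in.
R_nwl = 0.6 × 60 × 0.2209 × 9 = 71.58 kip (longitudinal, 2 welds).
R_nwt = 0.6 × 60 × 0.2209 × 5.5 = 43.75 kip (transverse, base value).
(i) R_nwl + R_nwt = 115.3 kip; (ii) 0.85 R_nwl + 1.5 R_nwt = 126.5 kip.
R_n = max = 126.5 kip [governs: (ii)]; R_n/Ω = 63.23 kip.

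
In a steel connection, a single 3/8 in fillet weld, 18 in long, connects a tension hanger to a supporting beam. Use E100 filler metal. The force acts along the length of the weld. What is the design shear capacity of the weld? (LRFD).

φR_n ≈ 215 kip

E100XX → F_EXX = 100 ksi.
Effective throat t_e = 0.707 × 0.375 = 0.2651 in.
Total length L = 18 in; A_we = 0.2651 × 18 = 4.772 in².
F_nw = 0.6 F_EXX = 0.6 × 100 = 60 ksi.
φR_n = 0.75 × 60 × 4.772 = 214.8 kip.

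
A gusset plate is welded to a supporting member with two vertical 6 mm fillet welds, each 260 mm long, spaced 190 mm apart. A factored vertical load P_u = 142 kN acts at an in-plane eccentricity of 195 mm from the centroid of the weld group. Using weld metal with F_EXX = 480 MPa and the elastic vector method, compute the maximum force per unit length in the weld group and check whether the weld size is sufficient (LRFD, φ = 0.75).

Total weld length L_w = 520 mm. Treat welds as unit-width lines.
Polar moment about centroid: J = 2[d³/12 + d(b/2)²] = 2[260³/12 + 260×95²] = 7622000 mm³.
Direct shear f_v = P/L_w = 142×10³ / 520 = 273.1 N/mm (vertical).
Torsion M = P·e = 142×10³ × 195 = 27690000 N·mm.
Critical point at (x, y) = (95, 130) from centroid. f_tx = M·y/J = 472.3 N/mm; f_ty = M·x/J = 345.1 N/mm.
Resultant f_max = √[f_tx² + (f_v + f_ty)²] = √[472.3² + (273.1 + 345.1)²] = 777.9 N/mm.
Capacity per unit length: φr_n = 0.75 × 0.6 × 480 × (0.707 × 6) = 916.3 N/mm.
777.9 ≤ 916.3 → adequate.

f_max ≈ 778 N/mm; adequate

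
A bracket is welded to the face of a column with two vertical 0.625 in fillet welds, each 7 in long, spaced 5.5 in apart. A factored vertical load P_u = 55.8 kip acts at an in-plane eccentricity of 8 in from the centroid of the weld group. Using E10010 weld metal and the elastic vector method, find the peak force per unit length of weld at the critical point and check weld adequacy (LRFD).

E100XX → F_EXX = 100 ksi.
Total weld length L_w = 14 in. Treat welds as unit-width lines.
Polar moment about centroid: J = 2[d³/12 + d(b/2)²] = 2[7³/12 + 7×2.75²] = 163 in³.
Direct shear f_v = P/L_w = 55.8 / 14 = 3.986 kip/in (vertical).
Torsion M = P·e = 55.8 × 8 = 446.4 kip·in.
Critical point at (x, y) = (2.75, 3.5) from centroid. f_tx = M·y/J = 9.583 kip/in; f_ty = M·x/J = 7.529 kip/in.
Resultant f_max = √[f_tx² + (f_v + f_ty)²] = √[9.583² + (3.986 + 7.529)²] = 14.98 kip/in.
Capacity per unit length: φr_n = 0.75 × 0.6 × 100 × (0.707 × 0.625) = 19.88 kip/in.
14.98 ≤ 19.88 → adequate.

f_max ≈ 15 kip/in; adequate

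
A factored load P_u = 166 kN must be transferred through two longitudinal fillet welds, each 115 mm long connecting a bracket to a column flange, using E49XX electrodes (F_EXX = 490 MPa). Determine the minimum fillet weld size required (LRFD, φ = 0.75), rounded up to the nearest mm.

Total weld length L = 230 mm.
Required throat t_e = P_u / (φ × 0.6 F_EXX × L) = 166 / (0.75 × 0.6 × 490 × 230 × 10⁻³) = 3.273 mm.
Required leg w = t_e / 0.707 = 4.63 mm → use 5 mm.

w = 5 mm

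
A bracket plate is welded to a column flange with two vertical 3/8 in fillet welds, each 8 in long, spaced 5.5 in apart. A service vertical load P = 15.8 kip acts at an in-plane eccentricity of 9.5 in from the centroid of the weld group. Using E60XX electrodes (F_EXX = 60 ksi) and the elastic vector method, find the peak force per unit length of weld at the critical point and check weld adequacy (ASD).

f_max ≈ 4.17 kip/in; adequate

Total weld length L_w = 16 in. Treat welds as unit-width lines.
Polar moment about centroid: J = 2[d³/12 + d(b/2)²] = 2[8³/12 + 8×2.75²] = 206.3 in³.
Direct shear f_v = P/L_w = 15.8 / 16 = 0.9875 kip/in (vertical).
Torsion M = P·e = 15.8 × 9.5 = 150.1 kip·in.
Critical point at (x, y) = (2.75, 4) from centroid. f_tx = M·y/J = 2.91 kip/in; f_ty = M·x/J = 2.001 kip/in.
Resultant f_max = √[f_tx² + (f_v + f_ty)²] = √[2.91² + (0.9875 + 2.001)²] = 4.171 kip/in.
Capacity per unit length: r_n/Ω = (1/2.0) × 0.6 × 60 × (0.707 × 0.375) = 4.772 kip/in.
4.171 ≤ 4.772 → adequate.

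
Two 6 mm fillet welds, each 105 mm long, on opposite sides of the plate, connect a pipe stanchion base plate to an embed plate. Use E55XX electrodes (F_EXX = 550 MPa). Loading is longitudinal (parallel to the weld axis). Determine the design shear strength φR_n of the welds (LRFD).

Effective throat t_e = 0.707 × 6 = 4.242 mm.
Total length L = 210 mm; A_we = 4.242 × 210 = 890.8 mm².
F_nw = 0.6 F_EXX = 0.6 × 550 = 330 MPa.
φR_n = 0.75 × 330 × 890.8 × 10⁻³ = 220.5 kN.

φR_n ≈ 220 kN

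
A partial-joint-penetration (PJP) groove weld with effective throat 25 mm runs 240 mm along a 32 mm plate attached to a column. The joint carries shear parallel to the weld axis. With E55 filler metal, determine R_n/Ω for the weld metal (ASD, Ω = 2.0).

R_n/Ω ≈ 990 kN

E55XX → F_EXX = 550 MPa.
Effective throat (given) t_e = 25 mm.
A_we = 25 × 240 = 6000 mm².
F_nw = 0.6 F_EXX = 330 MPa.
R_n/Ω = (330 × 6000) / 2.0 × 10⁻³ = 990 kN.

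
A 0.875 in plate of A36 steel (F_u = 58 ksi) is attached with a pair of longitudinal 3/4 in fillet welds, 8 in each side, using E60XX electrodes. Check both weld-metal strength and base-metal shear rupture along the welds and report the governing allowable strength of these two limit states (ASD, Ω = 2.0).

R_n/Ω ≈ 153 kip (weld metal governs)

E60XX → F_EXX = 60 ksi.
t_e = 0.707 × 0.75 = 0.5302 in; L = 16 in.
Weld metal: R_n/Ω = (1/2.0) × 0.6 × 60 × 0.5302 × 16 = 152.7 kip.
Base metal (shear rupture): R_n/Ω = (1/2.0) × 0.6 × 58 × 0.875 × 16 = 243.6 kip.
Governing: weld metal.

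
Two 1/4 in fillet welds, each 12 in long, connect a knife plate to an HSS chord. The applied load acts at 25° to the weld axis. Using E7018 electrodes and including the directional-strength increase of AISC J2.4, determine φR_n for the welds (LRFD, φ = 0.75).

E70XX → F_EXX = 70 ksi.
t_e = 0.707 × 0.25 = 0.1767 in; A_we = 0.1767 × 24 = 4.242 in².
Directional factor: 1.0 + 0.5 sin^1.5(25°) = 1.137.
F_nw = 0.6 × 70 × 1.137 = 47.77 ksi.
φR_n = 0.75 × 47.77 × 4.242 = 152 kips.

φR_n ≈ 152 kips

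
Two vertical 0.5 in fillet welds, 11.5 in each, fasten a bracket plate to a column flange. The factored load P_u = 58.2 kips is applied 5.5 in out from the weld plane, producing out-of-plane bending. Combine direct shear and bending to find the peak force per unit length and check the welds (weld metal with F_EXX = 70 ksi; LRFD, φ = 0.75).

L_w = 2 × 11.5 = 23 in; section modulus (unit throat) S = 2 × L²/6 = 44.08 in².
Direct shear f_v = P/L_w = 58.2/23 = 2.53 kip/in.
Moment M = P × e = 58.2 × 5.5 = 320.1 kip·in; bending f_b = M/S = 7.261 kip/in.
f_max = √(f_v² + f_b²) = √(2.53² + 7.261²) = 7.69 kip/in.
φr_n = 0.75 × 0.6 × 70 × (0.707 × 0.5) = 11.14 kip/in → adequate.

f_max ≈ 7.69 kip/in; adequate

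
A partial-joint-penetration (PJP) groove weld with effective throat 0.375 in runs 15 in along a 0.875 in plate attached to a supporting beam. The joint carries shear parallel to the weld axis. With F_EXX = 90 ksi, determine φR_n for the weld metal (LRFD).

Effective throat (given) t_e = 0.375 in.
A_we = 0.375 × 15 = 5.625 in².
F_nw = 0.6 F_EXX = 54 ksi.
φR_n = 0.75 × 54 × 5.625 = 227.8 kip.

φR_n ≈ 228 kip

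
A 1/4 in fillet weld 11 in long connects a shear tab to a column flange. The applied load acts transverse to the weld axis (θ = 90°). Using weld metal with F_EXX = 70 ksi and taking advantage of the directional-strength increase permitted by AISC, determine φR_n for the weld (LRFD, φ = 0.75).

t_e = 0.707 × 0.25 = 0.1767 in; A_we = 0.1767 × 11 = 1.944 in².
Directional factor: 1.0 + 0.5 sin^1.5(90°) = 1.5.
F_nw = 0.6 × 70 × 1.5 = 63 ksi.
φR_n = 0.75 × 63 × 1.944 = 91.87 kip.

φR_n ≈ 91.9 kip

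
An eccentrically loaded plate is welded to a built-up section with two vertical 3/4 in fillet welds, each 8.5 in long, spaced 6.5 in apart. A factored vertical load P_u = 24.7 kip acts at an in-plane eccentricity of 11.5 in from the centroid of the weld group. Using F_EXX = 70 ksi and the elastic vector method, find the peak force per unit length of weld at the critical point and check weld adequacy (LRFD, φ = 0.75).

Total weld length L_w = 17 in. Treat welds as unit-width lines.
Polar moment about centroid: J = 2[d³/12 + d(b/2)²] = 2[8.5³/12 + 8.5×3.25²] = 281.9 in³.
Direct shear f_v = P/L_w = 24.7 / 17 = 1.453 kip/in (vertical).
Torsion M = P·e = 24.7 × 11.5 = 284.05 kip·in.
Critical point at (x, y) = (3.25, 4.25) from centroid. f_tx = M·y/J = 4.282 kip/in; f_ty = M·x/J = 3.275 kip/in.
Resultant f_max = √[f_tx² + (f_v + f_ty)²] = √[4.282² + (1.453 + 3.275)²] = 6.379 kip/in.
Capacity per unit length: φr_n = 0.75 × 0.6 × 70 × (0.707 × 0.75) = 16.7 kip/in.
6.379 ≤ 16.7 → adequate.

f_max ≈ 6.38 kip/in; adequate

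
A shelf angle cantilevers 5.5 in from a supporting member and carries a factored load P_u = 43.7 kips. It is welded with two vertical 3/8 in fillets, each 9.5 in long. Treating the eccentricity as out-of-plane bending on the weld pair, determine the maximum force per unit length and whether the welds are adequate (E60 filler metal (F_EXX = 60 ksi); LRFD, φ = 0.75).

L_w = 2 × 9.5 = 19 in; section modulus (unit throat) S = 2 × L²/6 = 30.08 in².
Direct shear f_v = P/L_w = 43.7/19 = 2.3 kip/in.
Moment M = P × e = 43.7 × 5.5 = 240.35 kip·in; bending f_b = M/S = 7.989 kip/in.
f_max = √(f_v² + f_b²) = √(2.3² + 7.989²) = 8.314 kip/in.
φr_n = 0.75 × 0.6 × 60 × (0.707 × 0.375) = 7.158 kip/in → NOT adequate.

f_max ≈ 8.31 kip/in; NOT adequate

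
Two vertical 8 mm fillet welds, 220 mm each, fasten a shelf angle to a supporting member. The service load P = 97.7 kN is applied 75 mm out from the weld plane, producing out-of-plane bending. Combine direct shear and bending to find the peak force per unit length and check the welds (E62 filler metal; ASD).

E62XX → F_EXX = 620 MPa.
L_w = 2 × 220 = 440 mm; section modulus (unit throat) S = 2 × L²/6 = 16130 mm².
Direct shear f_v = P/L_w = 97.7×10³/440 = 222 N/mm.
Moment M = P × e = 97.7×10³ × 75 = 7327500 N·mm; bending f_b = M/S = 454.2 N/mm.
f_max = √(f_v² + f_b²) = √(222² + 454.2²) = 505.6 N/mm.
r_n/Ω = (1/2.0) × 0.6 × 620 × (0.707 × 8) = 1052 N/mm → adequate.

f_max ≈ 506 N/mm; adequate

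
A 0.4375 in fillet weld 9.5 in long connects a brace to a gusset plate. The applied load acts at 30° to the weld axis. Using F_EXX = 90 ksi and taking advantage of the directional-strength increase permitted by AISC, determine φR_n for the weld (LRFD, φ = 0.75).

t_e = 0.707 × 0.4375 = 0.3093 in; A_we = 0.3093 × 9.5 = 2.938 in².
Directional factor: 1.0 + 0.5 sin^1.5(30°) = 1.177.
F_nw = 0.6 × 90 × 1.177 = 63.55 ksi.
φR_n = 0.75 × 63.55 × 2.938 = 140 kips.

φR_n ≈ 140 kips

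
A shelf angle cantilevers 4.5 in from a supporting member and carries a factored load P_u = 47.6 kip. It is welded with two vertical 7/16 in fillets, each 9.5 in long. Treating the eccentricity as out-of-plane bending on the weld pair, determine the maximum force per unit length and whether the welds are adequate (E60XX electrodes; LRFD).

f_max ≈ 7.55 kip/in; adequate

E60XX → F_EXX = 60 ksi.
L_w = 2 × 9.5 = 19 in; section modulus (unit throat) S = 2 × L²/6 = 30.08 in².
Direct shear f_v = P/L_w = 47.6/19 = 2.505 kip/in.
Moment M = P × e = 47.6 × 4.5 = 214.2 kip·in; bending f_b = M/S = 7.12 kip/in.
f_max = √(f_v² + f_b²) = √(2.505² + 7.12²) = 7.548 kip/in.
φr_n = 0.75 × 0.6 × 60 × (0.707 × 0.4375) = 8.351 kip/in → adequate.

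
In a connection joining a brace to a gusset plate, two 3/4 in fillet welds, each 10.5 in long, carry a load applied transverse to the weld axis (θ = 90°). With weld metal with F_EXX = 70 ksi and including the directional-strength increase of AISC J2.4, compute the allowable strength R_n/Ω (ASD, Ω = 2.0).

R_n/Ω ≈ 351 kip

t_e = 0.707 × 0.75 = 0.5302 in; A_we = 0.5302 × 21 = 11.14 in².
Directional factor: 1.0 + 0.5 sin^1.5(90°) = 1.5.
F_nw = 0.6 × 70 × 1.5 = 63 ksi.
R_n/Ω = (63 × 11.14) / 2.0 = 350.8 kip.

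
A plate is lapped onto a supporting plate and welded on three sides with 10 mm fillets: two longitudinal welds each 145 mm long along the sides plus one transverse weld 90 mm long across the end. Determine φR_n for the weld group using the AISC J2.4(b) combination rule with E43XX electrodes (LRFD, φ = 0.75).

E43XX → F_EXX = 430 MPa.
t_e = 0.707 × 10 = 7.07 mm.
R_nwl = 0.6 × 430 × 7.07 × 290 × 10⁻³ = 529 kN (longitudinal, 2 welds).
R_nwt = 0.6 × 430 × 7.07 × 90 × 10⁻³ = 164.2 kN (transverse, base value).
(i) R_nwl + R_nwt = 693.1 kN; (ii) 0.85 R_nwl + 1.5 R_nwt = 695.9 kN.
R_n = max = 695.9 kN [governs: (ii)]; φR_n = 521.9 kN.

φR_n ≈ 522 kN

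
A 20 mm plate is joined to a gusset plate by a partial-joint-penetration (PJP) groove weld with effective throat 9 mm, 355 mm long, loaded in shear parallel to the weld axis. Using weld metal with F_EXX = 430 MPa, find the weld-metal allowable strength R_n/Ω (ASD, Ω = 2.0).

R_n/Ω ≈ 412 kN

Effective throat (given) t_e = 9 mm.
A_we = 9 × 355 = 3195 mm².
F_nw = 0.6 F_EXX = 258 MPa.
R_n/Ω = (258 × 3195) / 2.0 × 10⁻³ = 412.2 kN.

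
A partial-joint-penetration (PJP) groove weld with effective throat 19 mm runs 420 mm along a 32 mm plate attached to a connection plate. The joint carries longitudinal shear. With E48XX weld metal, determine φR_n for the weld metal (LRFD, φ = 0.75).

φR_n ≈ 1720 kN

E48XX → F_EXX = 480 MPa.
Effective throat (given) t_e = 19 mm.
A_we = 19 × 420 = 7980 mm².
F_nw = 0.6 F_EXX = 288 MPa.
φR_n = 0.75 × 288 × 7980 × 10⁻³ = 1724 kN.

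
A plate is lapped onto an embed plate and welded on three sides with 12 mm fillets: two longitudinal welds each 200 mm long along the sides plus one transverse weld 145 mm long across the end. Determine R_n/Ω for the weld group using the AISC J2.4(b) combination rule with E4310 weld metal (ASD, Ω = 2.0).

R_n/Ω ≈ 610 kN

E43XX → F_EXX = 430 MPa.
t_e = 0.707 × 12 = 8.484 mm.
R_nwl = 0.6 × 430 × 8.484 × 400 × 10⁻³ = 875.5 kN (longitudinal, 2 welds).
R_nwt = 0.6 × 430 × 8.484 × 145 × 10⁻³ = 317.4 kN (transverse, base value).
(i) R_nwl + R_nwt = 1193 kN; (ii) 0.85 R_nwl + 1.5 R_nwt = 1220 kN.
R_n = max = 1220 kN [governs: (ii)]; R_n/Ω = 610.1 kN.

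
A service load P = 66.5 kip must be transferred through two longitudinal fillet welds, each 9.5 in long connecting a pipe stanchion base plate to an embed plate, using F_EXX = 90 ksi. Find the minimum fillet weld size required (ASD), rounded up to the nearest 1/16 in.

w = 3/16 in

Total weld length L = 19 in.
Required throat t_e = P × Ω / (0.6 F_EXX × L) = 66.5 × 2.0 / (0.6 × 90 × 19) = 0.1296 in.
Required leg w = t_e / 0.707 = 0.1834 in → use 3/16 in.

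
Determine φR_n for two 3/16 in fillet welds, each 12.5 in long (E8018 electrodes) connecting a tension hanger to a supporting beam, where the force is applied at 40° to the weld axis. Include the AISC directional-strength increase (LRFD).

E80XX → F_EXX = 80 ksi.
t_e = 0.707 × 0.1875 = 0.1326 in; A_we = 0.1326 × 25 = 3.314 in².
Directional factor: 1.0 + 0.5 sin^1.5(40°) = 1.258.
F_nw = 0.6 × 80 × 1.258 = 60.37 ksi.
φR_n = 0.75 × 60.37 × 3.314 = 150 kip.

φR_n ≈ 150 kip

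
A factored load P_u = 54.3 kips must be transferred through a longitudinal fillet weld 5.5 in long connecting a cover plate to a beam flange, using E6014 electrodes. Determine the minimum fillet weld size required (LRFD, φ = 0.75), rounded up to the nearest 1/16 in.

E60XX → F_EXX = 60 ksi.
Total weld length L = 5.5 in.
Required throat t_e = P_u / (φ × 0.6 F_EXX × L) = 54.3 / (0.75 × 0.6 × 60 × 5.5) = 0.3657 in.
Required leg w = t_e / 0.707 = 0.5172 in → use 9/16 in.

w = 9/16 in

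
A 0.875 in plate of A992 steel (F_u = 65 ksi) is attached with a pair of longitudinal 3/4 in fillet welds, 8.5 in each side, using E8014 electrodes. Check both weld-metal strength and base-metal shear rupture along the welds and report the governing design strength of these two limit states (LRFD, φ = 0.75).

E80XX → F_EXX = 80 ksi.
t_e = 0.707 × 0.75 = 0.5302 in; L = 17 in.
Weld metal: φR_n = 0.75 × 0.6 × 80 × 0.5302 × 17 = 324.5 kip.
Base metal (shear rupture): φR_n = 0.75 × 0.6 × 65 × 0.875 × 17 = 435.1 kip.
Governing: weld metal.

φR_n ≈ 325 kip (weld metal governs)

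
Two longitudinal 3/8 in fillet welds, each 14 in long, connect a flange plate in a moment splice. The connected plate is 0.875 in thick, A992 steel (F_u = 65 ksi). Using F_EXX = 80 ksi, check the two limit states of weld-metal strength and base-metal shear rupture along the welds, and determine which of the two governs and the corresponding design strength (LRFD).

φR_n ≈ 267 kips (weld metal governs)

t_e = 0.707 × 0.375 = 0.2651 in; L = 28 in.
Weld metal: φR_n = 0.75 × 0.6 × 80 × 0.2651 × 28 = 267.2 kips.
Base metal (shear rupture): φR_n = 0.75 × 0.6 × 65 × 0.875 × 28 = 716.6 kips.
Governing: weld metal.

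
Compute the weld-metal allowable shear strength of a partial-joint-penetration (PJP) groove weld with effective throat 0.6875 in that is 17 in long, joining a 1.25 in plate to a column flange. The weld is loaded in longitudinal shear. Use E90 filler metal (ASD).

E90XX → F_EXX = 90 ksi.
Effective throat (given) t_e = 0.6875 in.
A_we = 0.6875 × 17 = 11.69 in².
F_nw = 0.6 F_EXX = 54 ksi.
R_n/Ω = (54 × 11.69) / 2.0 = 315.6 kip.

R_n/Ω ≈ 316 kip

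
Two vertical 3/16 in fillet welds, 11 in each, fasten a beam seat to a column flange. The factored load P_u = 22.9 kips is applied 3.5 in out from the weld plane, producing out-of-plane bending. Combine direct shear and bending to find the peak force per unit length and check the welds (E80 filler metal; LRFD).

f_max ≈ 2.24 kip/in; adequate

E80XX → F_EXX = 80 ksi.
L_w = 2 × 11 = 22 in; section modulus (unit throat) S = 2 × L²/6 = 40.33 in².
Direct shear f_v = P/L_w = 22.9/22 = 1.041 kip/in.
Moment M = P × e = 22.9 × 3.5 = 80.15 kip·in; bending f_b = M/S = 1.987 kip/in.
f_max = √(f_v² + f_b²) = √(1.041² + 1.987²) = 2.243 kip/in.
φr_n = 0.75 × 0.6 × 80 × (0.707 × 0.1875) = 4.772 kip/in → adequate.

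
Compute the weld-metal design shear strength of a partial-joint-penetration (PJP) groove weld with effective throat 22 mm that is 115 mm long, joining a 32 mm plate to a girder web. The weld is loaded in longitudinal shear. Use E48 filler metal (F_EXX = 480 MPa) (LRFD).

φR_n ≈ 546 kN

Effective throat (given) t_e = 22 mm.
A_we = 22 × 115 = 2530 mm².
F_nw = 0.6 F_EXX = 288 MPa.
φR_n = 0.75 × 288 × 2530 × 10⁻³ = 546.5 kN.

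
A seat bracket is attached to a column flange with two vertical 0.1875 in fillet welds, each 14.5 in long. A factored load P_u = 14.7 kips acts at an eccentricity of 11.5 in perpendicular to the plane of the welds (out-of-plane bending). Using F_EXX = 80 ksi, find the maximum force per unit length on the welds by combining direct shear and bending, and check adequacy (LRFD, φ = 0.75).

f_max ≈ 2.46 kip/in; adequate

L_w = 2 × 14.5 = 29 in; section modulus (unit throat) S = 2 × L²/6 = 70.08 in².
Direct shear f_v = P/L_w = 14.7/29 = 0.5069 kip/in.
Moment M = P × e = 14.7 × 11.5 = 169.05 kip·in; bending f_b = M/S = 2.412 kip/in.
f_max = √(f_v² + f_b²) = √(0.5069² + 2.412²) = 2.465 kip/in.
φr_n = 0.75 × 0.6 × 80 × (0.707 × 0.1875) = 4.772 kip/in → adequate.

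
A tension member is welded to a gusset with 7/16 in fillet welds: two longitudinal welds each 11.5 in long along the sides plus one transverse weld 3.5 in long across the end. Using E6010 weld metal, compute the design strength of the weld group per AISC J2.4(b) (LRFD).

E60XX → F_EXX = 60 ksi.
t_e = 0.707 × 0.4375 = 0.3093 in.
R_nwl = 0.6 × 60 × 0.3093 × 23 = 256.1 kip (longitudinal, 2 welds).
R_nwt = 0.6 × 60 × 0.3093 × 3.5 = 38.97 kip (transverse, base value).
(i) R_nwl + R_nwt = 295.1 kip; (ii) 0.85 R_nwl + 1.5 R_nwt = 276.2 kip.
R_n = max = 295.1 kip [governs: (i)]; φR_n = 221.3 kip.

φR_n ≈ 221 kip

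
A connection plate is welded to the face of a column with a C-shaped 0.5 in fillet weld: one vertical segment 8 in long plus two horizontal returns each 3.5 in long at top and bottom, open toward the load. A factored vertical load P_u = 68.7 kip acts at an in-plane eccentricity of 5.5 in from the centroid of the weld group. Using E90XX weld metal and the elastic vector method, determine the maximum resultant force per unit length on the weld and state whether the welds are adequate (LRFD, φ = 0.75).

E90XX → F_EXX = 90 ksi.
Total weld length L_w = 15 in. Treat welds as unit-width lines.
Centroid: x̄ = 2×3.5×1.75 / 15 = 0.8167 in from the vertical weld.
Polar moment about centroid: J = I_x + I_y = [8³/12 + 2×3.5×4²] + [8×0.8167² + 2(3.5³/12 + 3.5×0.9333²)] = 173.2 in³.
Direct shear f_v = P/L_w = 68.7 / 15 = 4.58 kip/in (vertical).
Torsion M = P·e = 68.7 × 5.5 = 377.85 kip·in.
Critical point at (x, y) = (2.683, 4) from centroid. f_tx = M·y/J = 8.724 kip/in; f_ty = M·x/J = 5.852 kip/in.
Resultant f_max = √[f_tx² + (f_v + f_ty)²] = √[8.724² + (4.58 + 5.852)²] = 13.6 kip/in.
Capacity per unit length: φr_n = 0.75 × 0.6 × 90 × (0.707 × 0.5) = 14.32 kip/in.
13.6 ≤ 14.32 → adequate.

f_max ≈ 13.6 kip/in; adequate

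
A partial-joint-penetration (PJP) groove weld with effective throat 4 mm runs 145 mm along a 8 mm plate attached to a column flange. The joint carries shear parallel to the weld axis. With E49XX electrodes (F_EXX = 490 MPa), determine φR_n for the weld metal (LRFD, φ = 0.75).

φR_n ≈ 128 kN

Effective throat (given) t_e = 4 mm.
A_we = 4 × 145 = 580 mm².
F_nw = 0.6 F_EXX = 294 MPa.
φR_n = 0.75 × 294 × 580 × 10⁻³ = 127.9 kN.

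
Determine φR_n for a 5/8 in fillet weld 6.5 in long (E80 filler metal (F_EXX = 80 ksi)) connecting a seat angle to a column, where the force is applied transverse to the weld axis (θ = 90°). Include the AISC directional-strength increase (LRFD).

φR_n ≈ 155 kip

t_e = 0.707 × 0.625 = 0.4419 in; A_we = 0.4419 × 6.5 = 2.872 in².
Directional factor: 1.0 + 0.5 sin^1.5(90°) = 1.5.
F_nw = 0.6 × 80 × 1.5 = 72 ksi.
φR_n = 0.75 × 72 × 2.872 = 155.1 kip.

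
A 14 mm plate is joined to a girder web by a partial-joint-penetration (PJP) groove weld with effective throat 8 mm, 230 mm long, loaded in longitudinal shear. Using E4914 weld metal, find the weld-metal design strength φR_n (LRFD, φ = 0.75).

φR_n ≈ 406 kN

E49XX → F_EXX = 490 MPa.
Effective throat (given) t_e = 8 mm.
A_we = 8 × 230 = 1840 mm².
F_nw = 0.6 F_EXX = 294 MPa.
φR_n = 0.75 × 294 × 1840 × 10⁻³ = 405.7 kN.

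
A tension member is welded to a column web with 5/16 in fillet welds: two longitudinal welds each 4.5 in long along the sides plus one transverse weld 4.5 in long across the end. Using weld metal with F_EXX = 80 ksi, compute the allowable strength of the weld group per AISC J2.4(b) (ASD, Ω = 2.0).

t_e = 0.707 × 0.3125 = 0.2209 in.
R_nwl = 0.6 × 80 × 0.2209 × 9 = 95.44 kips (longitudinal, 2 welds).
R_nwt = 0.6 × 80 × 0.2209 × 4.5 = 47.72 kips (transverse, base value).
(i) R_nwl + R_nwt = 143.2 kips; (ii) 0.85 R_nwl + 1.5 R_nwt = 152.7 kips.
R_n = max = 152.7 kips [governs: (ii)]; R_n/Ω = 76.36 kips.

R_n/Ω ≈ 76.4 kips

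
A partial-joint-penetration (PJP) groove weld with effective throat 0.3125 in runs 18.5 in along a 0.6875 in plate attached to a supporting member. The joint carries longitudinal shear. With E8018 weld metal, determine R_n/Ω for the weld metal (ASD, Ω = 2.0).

R_n/Ω ≈ 139 kip

E80XX → F_EXX = 80 ksi.
Effective throat (given) t_e = 0.3125 in.
A_we = 0.3125 × 18.5 = 5.781 in².
F_nw = 0.6 F_EXX = 48 ksi.
R_n/Ω = (48 × 5.781) / 2.0 = 138.8 kip.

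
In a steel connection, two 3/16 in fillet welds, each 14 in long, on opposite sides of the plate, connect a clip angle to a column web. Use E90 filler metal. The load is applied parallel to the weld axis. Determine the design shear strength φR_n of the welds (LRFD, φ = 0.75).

φR_n ≈ 150 kips

E90XX → F_EXX = 90 ksi.
Effective throat t_e = 0.707 × 0.1875 = 0.1326 in.
Total length L = 28 in; A_we = 0.1326 × 28 = 3.712 in².
F_nw = 0.6 F_EXX = 0.6 × 90 = 54 ksi.
φR_n = 0.75 × 54 × 3.712 = 150.3 kips.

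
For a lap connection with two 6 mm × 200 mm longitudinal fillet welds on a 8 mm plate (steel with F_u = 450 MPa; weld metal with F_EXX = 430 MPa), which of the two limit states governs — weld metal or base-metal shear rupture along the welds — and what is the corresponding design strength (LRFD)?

t_e = 0.707 × 6 = 4.242 mm; L = 400 mm.
Weld metal: φR_n = 0.75 × 0.6 × 430 × 4.242 × 400 × 10⁻³ = 328.3 kN.
Base metal (shear rupture): φR_n = 0.75 × 0.6 × 450 × 8 × 400 × 10⁻³ = 648 kN.
Governing: weld metal.

φR_n ≈ 328 kN (weld metal governs)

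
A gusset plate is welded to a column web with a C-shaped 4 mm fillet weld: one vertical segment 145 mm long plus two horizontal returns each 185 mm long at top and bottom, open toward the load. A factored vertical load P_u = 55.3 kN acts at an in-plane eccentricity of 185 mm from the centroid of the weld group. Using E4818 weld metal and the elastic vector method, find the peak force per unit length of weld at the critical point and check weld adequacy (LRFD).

E48XX → F_EXX = 480 MPa.
Total weld length L_w = 515 mm. Treat welds as unit-width lines.
Centroid: x̄ = 2×185×92.5 / 515 = 66.46 mm from the vertical weld.
Polar moment about centroid: J = I_x + I_y = [145³/12 + 2×185×72.5²] + [145×66.46² + 2(185³/12 + 185×26.04²)] = 4145000 mm³.
Direct shear f_v = P/L_w = 55.3×10³ / 515 = 107.4 N/mm (vertical).
Torsion M = P·e = 55.3×10³ × 185 = 10230000 N·mm.
Critical point at (x, y) = (118.5, 72.5) from centroid. f_tx = M·y/J = 178.9 N/mm; f_ty = M·x/J = 292.6 N/mm.
Resultant f_max = √[f_tx² + (f_v + f_ty)²] = √[178.9² + (107.4 + 292.6)²] = 438.1 N/mm.
Capacity per unit length: φr_n = 0.75 × 0.6 × 480 × (0.707 × 4) = 610.8 N/mm.
438.1 ≤ 610.8 → adequate.

f_max ≈ 438 N/mm; adequate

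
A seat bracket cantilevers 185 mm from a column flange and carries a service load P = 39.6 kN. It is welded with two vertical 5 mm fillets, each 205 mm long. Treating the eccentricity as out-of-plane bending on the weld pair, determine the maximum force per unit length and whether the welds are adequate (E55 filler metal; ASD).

f_max ≈ 532 N/mm; adequate

E55XX → F_EXX = 550 MPa.
L_w = 2 × 205 = 410 mm; section modulus (unit throat) S = 2 × L²/6 = 14010 mm².
Direct shear f_v = P/L_w = 39.6×10³/410 = 96.59 N/mm.
Moment M = P × e = 39.6×10³ × 185 = 7326000 N·mm; bending f_b = M/S = 523 N/mm.
f_max = √(f_v² + f_b²) = √(96.59² + 523²) = 531.8 N/mm.
r_n/Ω = (1/2.0) × 0.6 × 550 × (0.707 × 5) = 583.3 N/mm → adequate.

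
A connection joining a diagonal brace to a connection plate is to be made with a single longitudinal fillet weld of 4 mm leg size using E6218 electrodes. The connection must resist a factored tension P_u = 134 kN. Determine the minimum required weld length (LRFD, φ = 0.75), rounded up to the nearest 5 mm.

L = 170 mm

E62XX → F_EXX = 620 MPa.
Throat t_e = 0.707 × 4 = 2.828 mm.
φr_n = 0.75 × 0.6 × 620 × 2.828 × 10⁻³ = 0.789 kN/mm.
L_req = P_u / φr_n = 134 / 0.789 = 169.8 mm total.
Round up → use L = 170 mm.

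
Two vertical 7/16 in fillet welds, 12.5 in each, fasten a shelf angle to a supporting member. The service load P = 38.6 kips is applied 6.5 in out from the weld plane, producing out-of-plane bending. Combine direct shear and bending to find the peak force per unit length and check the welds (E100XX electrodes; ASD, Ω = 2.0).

f_max ≈ 5.06 kip/in; adequate

E100XX → F_EXX = 100 ksi.
L_w = 2 × 12.5 = 25 in; section modulus (unit throat) S = 2 × L²/6 = 52.08 in².
Direct shear f_v = P/L_w = 38.6/25 = 1.544 kip/in.
Moment M = P × e = 38.6 × 6.5 = 250.9 kip·in; bending f_b = M/S = 4.817 kip/in.
f_max = √(f_v² + f_b²) = √(1.544² + 4.817²) = 5.059 kip/in.
r_n/Ω = (1/2.0) × 0.6 × 100 × (0.707 × 0.4375) = 9.279 kip/in → adequate.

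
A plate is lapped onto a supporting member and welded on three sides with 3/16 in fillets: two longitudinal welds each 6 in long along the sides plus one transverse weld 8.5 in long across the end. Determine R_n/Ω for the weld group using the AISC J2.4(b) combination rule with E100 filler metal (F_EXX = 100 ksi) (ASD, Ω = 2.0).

t_e = 0.707 × 0.1875 = 0.1326 in.
R_nwl = 0.6 × 100 × 0.1326 × 12 = 95.45 kip (longitudinal, 2 welds).
R_nwt = 0.6 × 100 × 0.1326 × 8.5 = 67.61 kip (transverse, base value).
(i) R_nwl + R_nwt = 163.1 kip; (ii) 0.85 R_nwl + 1.5 R_nwt = 182.5 kip.
R_n = max = 182.5 kip [governs: (ii)]; R_n/Ω = 91.27 kip.

R_n/Ω ≈ 91.3 kip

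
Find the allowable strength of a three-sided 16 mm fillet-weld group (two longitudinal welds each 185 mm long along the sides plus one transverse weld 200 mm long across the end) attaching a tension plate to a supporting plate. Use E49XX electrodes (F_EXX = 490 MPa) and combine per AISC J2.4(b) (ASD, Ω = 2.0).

t_e = 0.707 × 16 = 11.31 mm.
R_nwl = 0.6 × 490 × 11.31 × 370 × 10⁻³ = 1231 kN (longitudinal, 2 welds).
R_nwt = 0.6 × 490 × 11.31 × 200 × 10⁻³ = 665.1 kN (transverse, base value).
(i) R_nwl + R_nwt = 1896 kN; (ii) 0.85 R_nwl + 1.5 R_nwt = 2044 kN.
R_n = max = 2044 kN [governs: (ii)]; R_n/Ω = 1022 kN.

R_n/Ω ≈ 1020 kN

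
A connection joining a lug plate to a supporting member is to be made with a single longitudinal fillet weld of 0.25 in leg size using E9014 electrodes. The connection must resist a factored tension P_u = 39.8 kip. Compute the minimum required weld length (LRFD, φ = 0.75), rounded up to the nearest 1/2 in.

E90XX → F_EXX = 90 ksi.
Throat t_e = 0.707 × 0.25 = 0.1767 in.
φr_n = 0.75 × 0.6 × 90 × 0.1767 = 7.158 kip/in.
L_req = P_u / φr_n = 39.8 / 7.158 = 5.56 in total.
Round up → use L = 6 in.

L = 6 in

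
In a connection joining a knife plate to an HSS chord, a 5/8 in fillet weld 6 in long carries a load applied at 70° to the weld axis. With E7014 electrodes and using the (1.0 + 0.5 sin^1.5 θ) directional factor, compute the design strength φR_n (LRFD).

φR_n ≈ 122 kip

E70XX → F_EXX = 70 ksi.
t_e = 0.707 × 0.625 = 0.4419 in; A_we = 0.4419 × 6 = 2.651 in².
Directional factor: 1.0 + 0.5 sin^1.5(70°) = 1.455.
F_nw = 0.6 × 70 × 1.455 = 61.13 ksi.
φR_n = 0.75 × 61.13 × 2.651 = 121.6 kip.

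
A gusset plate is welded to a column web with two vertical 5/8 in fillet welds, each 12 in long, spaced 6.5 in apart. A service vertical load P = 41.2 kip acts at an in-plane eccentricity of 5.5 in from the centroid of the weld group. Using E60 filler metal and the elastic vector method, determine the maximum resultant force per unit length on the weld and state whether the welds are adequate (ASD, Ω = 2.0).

E60XX → F_EXX = 60 ksi.
Total weld length L_w = 24 in. Treat welds as unit-width lines.
Polar moment about centroid: J = 2[d³/12 + d(b/2)²] = 2[12³/12 + 12×3.25²] = 541.5 in³.
Direct shear f_v = P/L_w = 41.2 / 24 = 1.717 kip/in (vertical).
Torsion M = P·e = 41.2 × 5.5 = 226.6 kip·in.
Critical point at (x, y) = (3.25, 6) from centroid. f_tx = M·y/J = 2.511 kip/in; f_ty = M·x/J = 1.36 kip/in.
Resultant f_max = √[f_tx² + (f_v + f_ty)²] = √[2.511² + (1.717 + 1.36)²] = 3.971 kip/in.
Capacity per unit length: r_n/Ω = (1/2.0) × 0.6 × 60 × (0.707 × 0.625) = 7.954 kip/in.
3.971 ≤ 7.954 → adequate.

f_max ≈ 3.97 kip/in; adequate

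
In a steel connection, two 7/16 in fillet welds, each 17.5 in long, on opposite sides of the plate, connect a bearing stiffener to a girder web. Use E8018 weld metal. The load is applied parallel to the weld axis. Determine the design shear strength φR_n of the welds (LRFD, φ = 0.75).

φR_n ≈ 390 kip

E80XX → F_EXX = 80 ksi.
Effective throat t_e = 0.707 × 0.4375 = 0.3093 in.
Total length L = 35 in; A_we = 0.3093 × 35 = 10.83 in².
F_nw = 0.6 F_EXX = 0.6 × 80 = 48 ksi.
φR_n = 0.75 × 48 × 10.83 = 389.7 kip.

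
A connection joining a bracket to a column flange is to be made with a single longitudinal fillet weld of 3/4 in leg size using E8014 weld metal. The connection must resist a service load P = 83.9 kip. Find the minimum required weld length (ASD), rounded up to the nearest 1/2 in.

L = 7 in

E80XX → F_EXX = 80 ksi.
Throat t_e = 0.707 × 0.75 = 0.5302 in.
r_n/Ω = (0.6 × 80 × 0.5302) / 2.0 = 12.73 kip/in.
L_req = P / (r_n/Ω) = 83.9 / 12.73 = 6.593 in total.
Round up → use L = 7 in.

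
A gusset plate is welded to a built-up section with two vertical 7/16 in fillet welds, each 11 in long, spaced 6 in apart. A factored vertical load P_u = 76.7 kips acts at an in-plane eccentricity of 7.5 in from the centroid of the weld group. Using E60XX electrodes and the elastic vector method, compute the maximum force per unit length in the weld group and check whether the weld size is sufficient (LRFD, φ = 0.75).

E60XX → F_EXX = 60 ksi.
Total weld length L_w = 22 in. Treat welds as unit-width lines.
Polar moment about centroid: J = 2[d³/12 + d(b/2)²] = 2[11³/12 + 11×3²] = 419.8 in³.
Direct shear f_v = P/L_w = 76.7 / 22 = 3.486 kip/in (vertical).
Torsion M = P·e = 76.7 × 7.5 = 575.25 kip·in.
Critical point at (x, y) = (3, 5.5) from centroid. f_tx = M·y/J = 7.536 kip/in; f_ty = M·x/J = 4.111 kip/in.
Resultant f_max = √[f_tx² + (f_v + f_ty)²] = √[7.536² + (3.486 + 4.111)²] = 10.7 kip/in.
Capacity per unit length: φr_n = 0.75 × 0.6 × 60 × (0.707 × 0.4375) = 8.351 kip/in.
10.7 > 8.351 → NOT adequate.

f_max ≈ 10.7 kip/in; NOT adequate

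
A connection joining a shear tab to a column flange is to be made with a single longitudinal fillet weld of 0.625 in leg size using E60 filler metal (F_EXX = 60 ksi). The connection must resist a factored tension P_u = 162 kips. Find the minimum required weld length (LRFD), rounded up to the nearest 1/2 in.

Throat t_e = 0.707 × 0.625 = 0.4419 in.
φr_n = 0.75 × 0.6 × 60 × 0.4419 = 11.93 kips/in.
L_req = P_u / φr_n = 162 / 11.93 = 13.58 in total.
Round up → use L = 14 in.

L = 14 in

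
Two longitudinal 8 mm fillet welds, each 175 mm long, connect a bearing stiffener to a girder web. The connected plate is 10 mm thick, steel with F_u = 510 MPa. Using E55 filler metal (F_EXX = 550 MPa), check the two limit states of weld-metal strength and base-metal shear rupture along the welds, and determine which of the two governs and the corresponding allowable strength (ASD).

R_n/Ω ≈ 327 kN (weld metal governs)

t_e = 0.707 × 8 = 5.656 mm; L = 350 mm.
Weld metal: R_n/Ω = (1/2.0) × 0.6 × 550 × 5.656 × 350 × 10⁻³ = 326.6 kN.
Base metal (shear rupture): R_n/Ω = (1/2.0) × 0.6 × 510 × 10 × 350 × 10⁻³ = 535.5 kN.
Governing: weld metal.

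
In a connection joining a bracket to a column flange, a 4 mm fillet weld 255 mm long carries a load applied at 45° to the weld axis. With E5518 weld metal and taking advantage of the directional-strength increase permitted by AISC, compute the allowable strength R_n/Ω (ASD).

R_n/Ω ≈ 154 kN

E55XX → F_EXX = 550 MPa.
t_e = 0.707 × 4 = 2.828 mm; A_we = 2.828 × 255 = 721.1 mm².
Directional factor: 1.0 + 0.5 sin^1.5(45°) = 1.297.
F_nw = 0.6 × 550 × 1.297 = 428.1 MPa.
R_n/Ω = (428.1 × 721.1) / 2.0 × 10⁻³ = 154.4 kN.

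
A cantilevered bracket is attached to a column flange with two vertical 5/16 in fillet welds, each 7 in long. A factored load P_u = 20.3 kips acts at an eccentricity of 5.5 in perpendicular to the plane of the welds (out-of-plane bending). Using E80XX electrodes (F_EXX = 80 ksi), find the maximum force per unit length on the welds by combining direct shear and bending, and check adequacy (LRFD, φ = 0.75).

f_max ≈ 6.99 kip/in; adequate

L_w = 2 × 7 = 14 in; section modulus (unit throat) S = 2 × L²/6 = 16.33 in².
Direct shear f_v = P/L_w = 20.3/14 = 1.45 kip/in.
Moment M = P × e = 20.3 × 5.5 = 111.65 kip·in; bending f_b = M/S = 6.836 kip/in.
f_max = √(f_v² + f_b²) = √(1.45² + 6.836²) = 6.988 kip/in.
φr_n = 0.75 × 0.6 × 80 × (0.707 × 0.3125) = 7.954 kip/in → adequate.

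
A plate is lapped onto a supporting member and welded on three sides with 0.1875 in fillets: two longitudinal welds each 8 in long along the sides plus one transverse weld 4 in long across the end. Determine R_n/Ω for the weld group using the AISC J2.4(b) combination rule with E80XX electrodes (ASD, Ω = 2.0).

R_n/Ω ≈ 63.6 kip

E80XX → F_EXX = 80 ksi.
t_e = 0.707 × 0.1875 = 0.1326 in.
R_nwl = 0.6 × 80 × 0.1326 × 16 = 101.8 kip (longitudinal, 2 welds).
R_nwt = 0.6 × 80 × 0.1326 × 4 = 25.45 kip (transverse, base value).
(i) R_nwl + R_nwt = 127.3 kip; (ii) 0.85 R_nwl + 1.5 R_nwt = 124.7 kip.
R_n = max = 127.3 kip [governs: (i)]; R_n/Ω = 63.63 kip.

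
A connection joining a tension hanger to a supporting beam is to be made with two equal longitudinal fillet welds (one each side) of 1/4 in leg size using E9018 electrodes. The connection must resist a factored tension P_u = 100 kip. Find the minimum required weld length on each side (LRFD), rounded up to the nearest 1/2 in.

L = 7 in on each side

E90XX → F_EXX = 90 ksi.
Throat t_e = 0.707 × 0.25 = 0.1767 in.
φr_n = 0.75 × 0.6 × 90 × 0.1767 = 7.158 kip/in.
L_req = P_u / φr_n = 100 / 7.158 = 13.97 in total.
Per side: 13.97 / 2 = 6.985 in.
Round up → use L = 7 in on each side.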